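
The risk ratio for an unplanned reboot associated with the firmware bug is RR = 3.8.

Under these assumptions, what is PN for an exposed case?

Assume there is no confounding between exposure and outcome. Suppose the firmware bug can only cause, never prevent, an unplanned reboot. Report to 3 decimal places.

PN ≈ 0.737

Under exogeneity and monotonicity, PN = (RR − 1) / RR = 1 − 1/RR.
PN = (3.8 − 1) / 3.8 = 2.8 / 3.8 ≈ 0.7368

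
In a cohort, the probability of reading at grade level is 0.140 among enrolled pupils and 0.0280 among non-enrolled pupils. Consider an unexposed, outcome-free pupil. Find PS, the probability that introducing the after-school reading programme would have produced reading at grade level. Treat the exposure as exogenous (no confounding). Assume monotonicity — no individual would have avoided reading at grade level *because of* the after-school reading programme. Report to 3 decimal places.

Let p₁ = 0.14, p₀ = 0.028.
Under exogeneity and monotonicity, PS = (p₁ − p₀) / (1 − p₀).
PS = (0.14 − 0.028) / (1 − 0.028) = 0.112 / 0.972 ≈ 0.1152

PS ≈ 0.115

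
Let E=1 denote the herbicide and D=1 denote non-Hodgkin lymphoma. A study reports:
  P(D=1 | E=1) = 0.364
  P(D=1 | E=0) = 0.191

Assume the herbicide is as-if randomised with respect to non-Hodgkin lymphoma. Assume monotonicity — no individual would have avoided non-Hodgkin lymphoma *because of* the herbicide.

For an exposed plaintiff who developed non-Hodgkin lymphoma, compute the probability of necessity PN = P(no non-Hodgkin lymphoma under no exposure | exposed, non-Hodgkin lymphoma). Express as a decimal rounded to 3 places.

Let p₁ = 0.364, p₀ = 0.191.
Under exogeneity and monotonicity, PN = (p₁ − p₀) / p₁.
PN = (0.364 − 0.191) / 0.364 = 0.173 / 0.364 ≈ 0.4753

PN ≈ 0.475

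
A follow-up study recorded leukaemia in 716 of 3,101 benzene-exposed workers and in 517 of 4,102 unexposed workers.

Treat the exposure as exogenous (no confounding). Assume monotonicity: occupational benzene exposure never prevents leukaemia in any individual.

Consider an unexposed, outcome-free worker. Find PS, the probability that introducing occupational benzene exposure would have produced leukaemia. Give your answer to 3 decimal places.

p₁ = P(outcome | exposed) = 716/3101 = 0.23089
p₀ = P(outcome | unexposed) = 517/4102 = 0.12604
Under exogeneity and monotonicity, PS = (p₁ − p₀) / (1 − p₀).
PS = (0.23089 − 0.12604) / (1 − 0.12604) = 0.10486 / 0.87396 ≈ 0.1200

PS ≈ 0.120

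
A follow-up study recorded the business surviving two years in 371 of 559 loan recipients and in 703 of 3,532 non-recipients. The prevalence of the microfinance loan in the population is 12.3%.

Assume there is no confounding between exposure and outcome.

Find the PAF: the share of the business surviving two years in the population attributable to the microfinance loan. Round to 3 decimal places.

p₁ = P(outcome | exposed) = 371/559 = 0.66369
p₀ = P(outcome | unexposed) = 703/3532 = 0.19904
Overall risk P(Y=1) = π·p₁ + (1−π)·p₀ = 0.123×0.66369 + 0.877×0.19904 = 0.25619.
Under exogeneity, PAF = [P(Y=1) − p₀] / P(Y=1).
PAF = (0.25619 − 0.19904) / 0.25619 ≈ 0.2231

PAF ≈ 0.223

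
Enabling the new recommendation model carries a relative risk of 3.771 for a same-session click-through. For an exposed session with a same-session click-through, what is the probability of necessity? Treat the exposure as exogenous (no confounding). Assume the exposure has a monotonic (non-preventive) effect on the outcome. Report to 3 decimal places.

PN ≈ 0.735

Under exogeneity and monotonicity, PN = (RR − 1) / RR = 1 − 1/RR.
PN = (3.771 − 1) / 3.771 = 2.771 / 3.771 ≈ 0.7348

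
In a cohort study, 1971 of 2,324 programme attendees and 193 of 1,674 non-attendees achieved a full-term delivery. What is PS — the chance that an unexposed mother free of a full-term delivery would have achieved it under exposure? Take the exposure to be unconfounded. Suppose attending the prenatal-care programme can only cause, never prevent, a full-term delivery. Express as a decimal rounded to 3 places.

p₁ = P(outcome | exposed) = 1971/2324 = 0.84811
p₀ = P(outcome | unexposed) = 193/1674 = 0.11529
Under exogeneity and monotonicity, PS = (p₁ − p₀) / (1 − p₀).
PS = (0.84811 − 0.11529) / (1 − 0.11529) = 0.73281 / 0.88471 ≈ 0.8283

PS ≈ 0.828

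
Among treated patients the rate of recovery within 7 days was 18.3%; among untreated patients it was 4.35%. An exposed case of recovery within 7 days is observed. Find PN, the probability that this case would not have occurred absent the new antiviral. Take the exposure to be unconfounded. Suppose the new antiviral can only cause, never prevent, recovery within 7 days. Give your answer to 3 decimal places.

p₁ = 0.183, p₀ = 0.0435.
Under exogeneity and monotonicity, PN = (p₁ − p₀) / p₁.
PN = (0.183 − 0.0435) / 0.183 = 0.1395 / 0.183 ≈ 0.7623

PN ≈ 0.762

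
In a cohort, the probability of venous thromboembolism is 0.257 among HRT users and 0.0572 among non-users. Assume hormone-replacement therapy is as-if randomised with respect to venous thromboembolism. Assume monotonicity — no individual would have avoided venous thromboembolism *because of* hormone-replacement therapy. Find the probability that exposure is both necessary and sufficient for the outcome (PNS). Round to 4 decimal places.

PNS ≈ 0.1998

Let p₁ = 0.257, p₀ = 0.0572.
Under exogeneity and monotonicity, PNS = p₁ − p₀.
PNS = 0.257 − 0.0572 = 0.1998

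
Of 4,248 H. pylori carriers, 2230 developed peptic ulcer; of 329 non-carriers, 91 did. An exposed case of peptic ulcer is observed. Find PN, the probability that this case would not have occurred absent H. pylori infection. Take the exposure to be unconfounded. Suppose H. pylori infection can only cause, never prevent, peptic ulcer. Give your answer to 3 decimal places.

PN ≈ 0.473

p₁ = P(outcome | exposed) = 2230/4248 = 0.52495
p₀ = P(outcome | unexposed) = 91/329 = 0.2766
Under exogeneity and monotonicity, PN = (p₁ − p₀) / p₁.
PN = (0.52495 − 0.2766) / 0.52495 = 0.24836 / 0.52495 ≈ 0.4731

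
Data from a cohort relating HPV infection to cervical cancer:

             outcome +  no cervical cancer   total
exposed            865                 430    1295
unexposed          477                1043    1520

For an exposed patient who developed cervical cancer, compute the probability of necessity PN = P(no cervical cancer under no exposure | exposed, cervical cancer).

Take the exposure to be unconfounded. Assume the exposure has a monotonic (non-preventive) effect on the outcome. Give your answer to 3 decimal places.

p₁ = P(outcome | exposed) = 865/1295 = 0.66795
p₀ = P(outcome | unexposed) = 477/1520 = 0.31382
Under exogeneity and monotonicity, PN = (p₁ − p₀)/p₁.
PN = (0.66795 − 0.31382) / 0.66795 ≈ 0.5302

PN ≈ 0.530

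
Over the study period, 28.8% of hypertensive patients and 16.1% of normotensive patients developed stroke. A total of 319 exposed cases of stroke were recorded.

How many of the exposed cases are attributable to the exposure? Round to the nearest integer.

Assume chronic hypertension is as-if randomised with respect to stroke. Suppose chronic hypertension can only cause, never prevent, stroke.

p₁ = 0.288, p₀ = 0.161.
PN = (p₁ − p₀)/p₁ = (0.288 − 0.161) / 0.288 ≈ 0.44097.
Attributable cases ≈ PN × (exposed cases) = 0.44097 × 319 ≈ 140.67.

about 141 cases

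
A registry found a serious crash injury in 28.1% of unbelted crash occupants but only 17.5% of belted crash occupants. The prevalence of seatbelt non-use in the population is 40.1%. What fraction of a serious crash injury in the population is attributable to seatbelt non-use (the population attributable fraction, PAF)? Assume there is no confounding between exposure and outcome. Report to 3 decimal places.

PAF ≈ 0.195

p₁ = 0.281, p₀ = 0.175.
Overall risk P(Y=1) = π·p₁ + (1−π)·p₀ = 0.401×0.281 + 0.599×0.175 = 0.21751.
Under exogeneity, PAF = [P(Y=1) − p₀] / P(Y=1).
PAF = (0.21751 − 0.175) / 0.21751 ≈ 0.1954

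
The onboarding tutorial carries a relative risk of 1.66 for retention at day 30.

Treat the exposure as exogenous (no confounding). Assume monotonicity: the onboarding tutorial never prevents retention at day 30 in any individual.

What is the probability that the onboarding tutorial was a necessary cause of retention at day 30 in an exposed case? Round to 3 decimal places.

Under exogeneity and monotonicity, PN = (RR − 1) / RR = 1 − 1/RR.
PN = (1.66 − 1) / 1.66 = 0.66 / 1.66 ≈ 0.3976

PN ≈ 0.398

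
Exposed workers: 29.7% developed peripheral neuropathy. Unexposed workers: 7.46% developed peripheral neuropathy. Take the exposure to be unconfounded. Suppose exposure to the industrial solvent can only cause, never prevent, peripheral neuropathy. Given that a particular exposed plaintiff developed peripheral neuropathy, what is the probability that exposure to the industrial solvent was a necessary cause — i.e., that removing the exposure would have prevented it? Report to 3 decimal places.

p₁ = 0.297, p₀ = 0.0746.
Under exogeneity and monotonicity, PN = (p₁ − p₀) / p₁.
PN = (0.297 − 0.0746) / 0.297 = 0.2224 / 0.297 ≈ 0.7488

PN ≈ 0.749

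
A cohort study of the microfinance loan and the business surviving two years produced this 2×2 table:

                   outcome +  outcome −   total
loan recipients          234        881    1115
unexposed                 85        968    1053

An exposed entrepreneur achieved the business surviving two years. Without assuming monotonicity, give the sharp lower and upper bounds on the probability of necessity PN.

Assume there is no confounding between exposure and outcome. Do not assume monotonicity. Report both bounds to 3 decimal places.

p₁ = P(outcome | exposed) = 234/1115 = 0.20987
p₀ = P(outcome | unexposed) = 85/1053 = 0.080722
Under exogeneity alone the bounds on PN are max{0,(p₁−p₀)/p₁} ≤ PN ≤ min{1,(1−p₀)/p₁}.
  lower = (p₁ − p₀)/p₁ = 0.12914 / 0.20987 ≈ 0.6154
  upper = min{1, (1 − p₀)/p₁} = 0.91928 / 0.20987 ≈ 4.3803 → capped at 1

0.615 ≤ PN ≤ 1.000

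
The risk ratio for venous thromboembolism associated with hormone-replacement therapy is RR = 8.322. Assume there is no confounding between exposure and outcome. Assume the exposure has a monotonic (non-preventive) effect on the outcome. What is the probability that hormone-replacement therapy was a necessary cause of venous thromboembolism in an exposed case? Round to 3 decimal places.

PN ≈ 0.880

Under exogeneity and monotonicity, PN = (RR − 1) / RR = 1 − 1/RR.
PN = (8.322 − 1) / 8.322 = 7.322 / 8.322 ≈ 0.8798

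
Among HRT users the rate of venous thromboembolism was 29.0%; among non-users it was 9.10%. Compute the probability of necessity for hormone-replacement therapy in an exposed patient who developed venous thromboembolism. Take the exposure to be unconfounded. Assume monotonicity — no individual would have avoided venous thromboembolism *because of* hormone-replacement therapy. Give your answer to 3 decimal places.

PN ≈ 0.686

p₁ = 0.29, p₀ = 0.091.
Under exogeneity and monotonicity, PN = (p₁ − p₀) / p₁.
PN = (0.29 − 0.091) / 0.29 = 0.199 / 0.29 ≈ 0.6862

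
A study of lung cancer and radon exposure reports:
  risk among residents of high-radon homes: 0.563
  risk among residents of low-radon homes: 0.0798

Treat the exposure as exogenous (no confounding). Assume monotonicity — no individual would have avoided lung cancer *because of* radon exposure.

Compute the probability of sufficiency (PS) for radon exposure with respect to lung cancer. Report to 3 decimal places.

PS ≈ 0.525

Let p₁ = 0.563, p₀ = 0.0798.
Under exogeneity and monotonicity, PS = (p₁ − p₀) / (1 − p₀).
PS = (0.563 − 0.0798) / (1 − 0.0798) = 0.4832 / 0.9202 ≈ 0.5251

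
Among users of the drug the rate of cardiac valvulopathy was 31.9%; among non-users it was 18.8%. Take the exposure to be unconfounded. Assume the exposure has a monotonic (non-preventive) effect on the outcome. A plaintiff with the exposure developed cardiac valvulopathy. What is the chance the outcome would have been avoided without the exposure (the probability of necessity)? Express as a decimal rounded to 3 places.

p₁ = 0.319, p₀ = 0.188.
Under exogeneity and monotonicity, PN = (p₁ − p₀) / p₁.
PN = (0.319 − 0.188) / 0.319 = 0.131 / 0.319 ≈ 0.4107

PN ≈ 0.411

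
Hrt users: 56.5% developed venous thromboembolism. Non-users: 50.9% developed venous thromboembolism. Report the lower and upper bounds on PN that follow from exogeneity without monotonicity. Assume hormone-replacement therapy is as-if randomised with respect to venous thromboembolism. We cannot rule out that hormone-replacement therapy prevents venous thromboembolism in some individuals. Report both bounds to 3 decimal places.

p₁ = 0.565, p₀ = 0.509.
Under exogeneity alone the bounds on PN are max{0,(p₁−p₀)/p₁} ≤ PN ≤ min{1,(1−p₀)/p₁}.
  lower = (p₁ − p₀)/p₁ = 0.056 / 0.565 ≈ 0.0991
  upper = min{1, (1 − p₀)/p₁} = 0.491 / 0.565 ≈ 0.8690

0.099 ≤ PN ≤ 0.869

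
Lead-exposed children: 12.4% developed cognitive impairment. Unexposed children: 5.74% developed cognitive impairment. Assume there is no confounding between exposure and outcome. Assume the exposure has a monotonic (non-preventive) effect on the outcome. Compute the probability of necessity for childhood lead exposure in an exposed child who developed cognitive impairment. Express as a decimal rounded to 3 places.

p₁ = 0.124, p₀ = 0.0574.
Under exogeneity and monotonicity, PN = (p₁ − p₀) / p₁.
PN = (0.124 − 0.0574) / 0.124 = 0.0666 / 0.124 ≈ 0.5371

PN ≈ 0.537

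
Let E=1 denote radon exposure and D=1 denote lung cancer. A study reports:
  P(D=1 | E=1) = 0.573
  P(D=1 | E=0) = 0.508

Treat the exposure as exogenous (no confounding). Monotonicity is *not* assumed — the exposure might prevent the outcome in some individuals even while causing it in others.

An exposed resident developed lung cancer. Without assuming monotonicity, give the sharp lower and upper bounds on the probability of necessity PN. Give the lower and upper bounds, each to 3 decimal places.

Let p₁ = 0.573, p₀ = 0.508.
Under exogeneity alone the bounds on PN are max{0,(p₁−p₀)/p₁} ≤ PN ≤ min{1,(1−p₀)/p₁}.
  lower = (p₁ − p₀)/p₁ = 0.065 / 0.573 ≈ 0.1134
  upper = min{1, (1 − p₀)/p₁} = 0.492 / 0.573 ≈ 0.8586

0.113 ≤ PN ≤ 0.859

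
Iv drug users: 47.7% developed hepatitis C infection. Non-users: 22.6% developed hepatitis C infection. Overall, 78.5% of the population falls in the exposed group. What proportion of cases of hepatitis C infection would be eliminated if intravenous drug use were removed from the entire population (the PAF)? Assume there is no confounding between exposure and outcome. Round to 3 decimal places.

PAF ≈ 0.466

p₁ = 0.477, p₀ = 0.226.
Overall risk P(Y=1) = π·p₁ + (1−π)·p₀ = 0.785×0.477 + 0.215×0.226 = 0.42304.
Under exogeneity, PAF = [P(Y=1) − p₀] / P(Y=1).
PAF = (0.42304 − 0.226) / 0.42304 ≈ 0.4658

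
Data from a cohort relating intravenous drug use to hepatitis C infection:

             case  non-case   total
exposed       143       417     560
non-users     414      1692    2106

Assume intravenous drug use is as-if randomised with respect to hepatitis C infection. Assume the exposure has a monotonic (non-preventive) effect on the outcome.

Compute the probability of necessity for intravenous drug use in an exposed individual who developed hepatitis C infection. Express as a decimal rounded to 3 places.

PN ≈ 0.230

p₁ = P(outcome | exposed) = 143/560 = 0.25536
p₀ = P(outcome | unexposed) = 414/2106 = 0.19658
Under exogeneity and monotonicity, PN = (p₁ − p₀)/p₁.
PN = (0.25536 − 0.19658) / 0.25536 ≈ 0.2302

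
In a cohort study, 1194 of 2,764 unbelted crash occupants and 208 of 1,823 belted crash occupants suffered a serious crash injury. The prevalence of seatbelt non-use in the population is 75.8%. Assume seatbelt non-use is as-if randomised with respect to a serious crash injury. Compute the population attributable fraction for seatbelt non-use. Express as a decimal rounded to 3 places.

p₁ = P(outcome | exposed) = 1194/2764 = 0.43198
p₀ = P(outcome | unexposed) = 208/1823 = 0.1141
Overall risk P(Y=1) = π·p₁ + (1−π)·p₀ = 0.758×0.43198 + 0.242×0.1141 = 0.35505.
Under exogeneity, PAF = [P(Y=1) − p₀] / P(Y=1).
PAF = (0.35505 − 0.1141) / 0.35505 ≈ 0.6786

PAF ≈ 0.679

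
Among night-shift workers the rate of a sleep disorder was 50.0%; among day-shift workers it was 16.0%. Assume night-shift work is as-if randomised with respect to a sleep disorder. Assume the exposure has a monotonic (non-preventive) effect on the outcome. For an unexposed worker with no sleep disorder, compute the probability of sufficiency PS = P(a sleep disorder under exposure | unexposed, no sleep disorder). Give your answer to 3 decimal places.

PS ≈ 0.405

p₁ = 0.5, p₀ = 0.16.
Under exogeneity and monotonicity, PS = (p₁ − p₀) / (1 − p₀).
PS = (0.5 − 0.16) / (1 − 0.16) = 0.34 / 0.84 ≈ 0.4048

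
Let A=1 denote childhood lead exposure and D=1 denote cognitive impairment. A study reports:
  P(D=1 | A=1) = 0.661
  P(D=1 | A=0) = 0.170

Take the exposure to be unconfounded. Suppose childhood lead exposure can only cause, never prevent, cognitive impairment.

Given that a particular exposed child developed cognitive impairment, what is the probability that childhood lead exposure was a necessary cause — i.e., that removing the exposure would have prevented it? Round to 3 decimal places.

Let p₁ = 0.661, p₀ = 0.17.
Under exogeneity and monotonicity, PN = (p₁ − p₀) / p₁.
PN = (0.661 − 0.17) / 0.661 = 0.491 / 0.661 ≈ 0.7428

PN ≈ 0.743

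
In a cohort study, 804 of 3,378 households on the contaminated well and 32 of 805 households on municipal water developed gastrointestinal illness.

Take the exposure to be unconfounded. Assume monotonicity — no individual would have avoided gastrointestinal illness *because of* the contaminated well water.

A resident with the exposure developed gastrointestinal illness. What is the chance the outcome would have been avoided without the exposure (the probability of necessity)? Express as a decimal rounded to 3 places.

p₁ = P(outcome | exposed) = 804/3378 = 0.23801
p₀ = P(outcome | unexposed) = 32/805 = 0.039752
Under exogeneity and monotonicity, PN = (p₁ − p₀) / p₁.
PN = (0.23801 − 0.039752) / 0.23801 = 0.19826 / 0.23801 ≈ 0.8330

PN ≈ 0.833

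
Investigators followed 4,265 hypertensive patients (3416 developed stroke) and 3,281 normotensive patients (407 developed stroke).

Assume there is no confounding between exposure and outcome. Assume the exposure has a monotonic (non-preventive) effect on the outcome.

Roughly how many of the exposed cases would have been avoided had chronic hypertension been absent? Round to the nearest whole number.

about 2887 cases

p₁ = P(outcome | exposed) = 3416/4265 = 0.80094
p₀ = P(outcome | unexposed) = 407/3281 = 0.12405
PN = (p₁ − p₀)/p₁ = (0.80094 − 0.12405) / 0.80094 ≈ 0.84512.
Attributable cases ≈ PN × (exposed cases) = 0.84512 × 3416 ≈ 2886.94.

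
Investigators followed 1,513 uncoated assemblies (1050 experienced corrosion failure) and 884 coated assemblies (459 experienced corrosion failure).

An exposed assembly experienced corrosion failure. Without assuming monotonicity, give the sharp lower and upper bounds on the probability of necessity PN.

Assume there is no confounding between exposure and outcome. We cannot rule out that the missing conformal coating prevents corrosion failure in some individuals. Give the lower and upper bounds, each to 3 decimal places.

0.252 ≤ PN ≤ 0.693

p₁ = P(outcome | exposed) = 1050/1513 = 0.69399
p₀ = P(outcome | unexposed) = 459/884 = 0.51923
Under exogeneity alone the bounds on PN are max{0,(p₁−p₀)/p₁} ≤ PN ≤ min{1,(1−p₀)/p₁}.
  lower = (p₁ − p₀)/p₁ = 0.17475 / 0.69399 ≈ 0.2518
  upper = min{1, (1 − p₀)/p₁} = 0.48077 / 0.69399 ≈ 0.6928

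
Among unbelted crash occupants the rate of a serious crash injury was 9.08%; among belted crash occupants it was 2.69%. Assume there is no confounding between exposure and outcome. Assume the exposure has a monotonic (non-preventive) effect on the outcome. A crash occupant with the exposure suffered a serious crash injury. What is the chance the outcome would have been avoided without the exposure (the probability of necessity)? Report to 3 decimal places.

PN ≈ 0.704

p₁ = 0.0908, p₀ = 0.0269.
Under exogeneity and monotonicity, PN = (p₁ − p₀) / p₁.
PN = (0.0908 − 0.0269) / 0.0908 = 0.0639 / 0.0908 ≈ 0.7037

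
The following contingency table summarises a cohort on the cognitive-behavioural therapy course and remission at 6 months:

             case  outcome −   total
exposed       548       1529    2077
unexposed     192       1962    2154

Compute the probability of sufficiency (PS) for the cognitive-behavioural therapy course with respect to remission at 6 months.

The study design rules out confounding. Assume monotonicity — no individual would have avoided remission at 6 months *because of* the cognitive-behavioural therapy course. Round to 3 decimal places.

PS ≈ 0.192

p₁ = P(outcome | exposed) = 548/2077 = 0.26384
p₀ = P(outcome | unexposed) = 192/2154 = 0.089136
Under exogeneity and monotonicity, PS = (p₁ − p₀) / (1 − p₀).
PS = (0.26384 − 0.089136) / (1 − 0.089136) = 0.17471 / 0.91086 ≈ 0.1918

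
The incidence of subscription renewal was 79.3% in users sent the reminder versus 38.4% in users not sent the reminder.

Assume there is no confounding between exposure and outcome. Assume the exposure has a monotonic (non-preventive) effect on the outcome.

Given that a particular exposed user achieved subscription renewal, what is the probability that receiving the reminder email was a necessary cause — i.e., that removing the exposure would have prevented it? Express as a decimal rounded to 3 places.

p₁ = 0.793, p₀ = 0.384.
Under exogeneity and monotonicity, PN = (p₁ − p₀) / p₁.
PN = (0.793 − 0.384) / 0.793 = 0.409 / 0.793 ≈ 0.5158

PN ≈ 0.516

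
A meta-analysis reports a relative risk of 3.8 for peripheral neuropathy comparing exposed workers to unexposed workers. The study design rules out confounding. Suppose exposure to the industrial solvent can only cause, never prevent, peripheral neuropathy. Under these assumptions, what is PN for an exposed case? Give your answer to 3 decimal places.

Under exogeneity and monotonicity, PN = (RR − 1) / RR = 1 − 1/RR.
PN = (3.8 − 1) / 3.8 = 2.8 / 3.8 ≈ 0.7368

PN ≈ 0.737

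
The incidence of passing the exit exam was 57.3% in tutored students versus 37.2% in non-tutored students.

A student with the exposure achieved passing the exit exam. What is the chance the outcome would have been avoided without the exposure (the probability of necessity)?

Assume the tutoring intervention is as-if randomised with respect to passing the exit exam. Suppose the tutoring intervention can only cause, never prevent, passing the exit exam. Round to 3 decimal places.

PN ≈ 0.351

p₁ = 0.573, p₀ = 0.372.
Under exogeneity and monotonicity, PN = (p₁ − p₀) / p₁.
PN = (0.573 − 0.372) / 0.573 = 0.201 / 0.573 ≈ 0.3508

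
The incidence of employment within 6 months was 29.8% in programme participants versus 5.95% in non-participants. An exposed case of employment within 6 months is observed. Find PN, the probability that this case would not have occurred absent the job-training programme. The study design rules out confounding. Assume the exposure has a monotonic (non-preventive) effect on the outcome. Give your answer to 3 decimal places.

PN ≈ 0.800

p₁ = 0.298, p₀ = 0.0595.
Under exogeneity and monotonicity, PN = (p₁ − p₀) / p₁.
PN = (0.298 − 0.0595) / 0.298 = 0.2385 / 0.298 ≈ 0.8003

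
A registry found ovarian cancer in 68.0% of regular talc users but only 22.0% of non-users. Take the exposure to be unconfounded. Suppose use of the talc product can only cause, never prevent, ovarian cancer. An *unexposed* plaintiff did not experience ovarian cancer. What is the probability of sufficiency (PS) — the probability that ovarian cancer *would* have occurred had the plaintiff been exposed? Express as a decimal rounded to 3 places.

p₁ = 0.68, p₀ = 0.22.
Under exogeneity and monotonicity, PS = (p₁ − p₀) / (1 − p₀).
PS = (0.68 − 0.22) / (1 − 0.22) = 0.46 / 0.78 ≈ 0.5897

PS ≈ 0.590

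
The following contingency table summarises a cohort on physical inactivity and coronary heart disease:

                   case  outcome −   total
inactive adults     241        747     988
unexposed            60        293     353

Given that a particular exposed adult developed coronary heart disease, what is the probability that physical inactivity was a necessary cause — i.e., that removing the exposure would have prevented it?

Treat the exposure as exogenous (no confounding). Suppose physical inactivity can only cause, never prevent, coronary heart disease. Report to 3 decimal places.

PN ≈ 0.303

p₁ = P(outcome | exposed) = 241/988 = 0.24393
p₀ = P(outcome | unexposed) = 60/353 = 0.16997
Under exogeneity and monotonicity, PN = (p₁ − p₀) / p₁.
PN = (0.24393 − 0.16997) / 0.24393 = 0.073955 / 0.24393 ≈ 0.3032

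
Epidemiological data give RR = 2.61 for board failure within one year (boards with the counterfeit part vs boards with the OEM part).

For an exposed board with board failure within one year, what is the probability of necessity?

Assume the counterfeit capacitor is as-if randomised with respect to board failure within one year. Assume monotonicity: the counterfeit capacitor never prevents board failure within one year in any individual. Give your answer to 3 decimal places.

PN ≈ 0.617

Under exogeneity and monotonicity, PN = (RR − 1) / RR = 1 − 1/RR.
PN = (2.61 − 1) / 2.61 = 1.61 / 2.61 ≈ 0.6169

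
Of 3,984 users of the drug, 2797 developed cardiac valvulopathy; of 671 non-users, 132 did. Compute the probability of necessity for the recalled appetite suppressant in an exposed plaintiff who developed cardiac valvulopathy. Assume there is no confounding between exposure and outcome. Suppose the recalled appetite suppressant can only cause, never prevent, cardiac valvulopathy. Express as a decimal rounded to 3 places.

PN ≈ 0.720

p₁ = P(outcome | exposed) = 2797/3984 = 0.70206
p₀ = P(outcome | unexposed) = 132/671 = 0.19672
Under exogeneity and monotonicity, PN = (p₁ − p₀) / p₁.
PN = (0.70206 − 0.19672) / 0.70206 = 0.50534 / 0.70206 ≈ 0.7198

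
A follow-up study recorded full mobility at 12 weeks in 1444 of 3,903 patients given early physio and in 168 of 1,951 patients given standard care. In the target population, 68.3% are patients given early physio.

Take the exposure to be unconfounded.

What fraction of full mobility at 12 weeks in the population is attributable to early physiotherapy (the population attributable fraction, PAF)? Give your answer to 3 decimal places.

p₁ = P(outcome | exposed) = 1444/3903 = 0.36997
p₀ = P(outcome | unexposed) = 168/1951 = 0.08611
Overall risk P(Y=1) = π·p₁ + (1−π)·p₀ = 0.683×0.36997 + 0.317×0.08611 = 0.27999.
Under exogeneity, PAF = [P(Y=1) − p₀] / P(Y=1).
PAF = (0.27999 − 0.08611) / 0.27999 ≈ 0.6925

PAF ≈ 0.692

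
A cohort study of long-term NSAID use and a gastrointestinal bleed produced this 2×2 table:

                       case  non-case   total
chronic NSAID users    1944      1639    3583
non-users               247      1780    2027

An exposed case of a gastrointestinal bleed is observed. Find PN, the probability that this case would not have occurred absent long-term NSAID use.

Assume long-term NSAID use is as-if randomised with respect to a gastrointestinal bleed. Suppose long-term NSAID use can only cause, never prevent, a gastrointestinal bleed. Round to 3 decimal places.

p₁ = P(outcome | exposed) = 1944/3583 = 0.54256
p₀ = P(outcome | unexposed) = 247/2027 = 0.12185
Under exogeneity and monotonicity, PN = (p₁ − p₀)/p₁.
PN = (0.54256 − 0.12185) / 0.54256 ≈ 0.7754

PN ≈ 0.775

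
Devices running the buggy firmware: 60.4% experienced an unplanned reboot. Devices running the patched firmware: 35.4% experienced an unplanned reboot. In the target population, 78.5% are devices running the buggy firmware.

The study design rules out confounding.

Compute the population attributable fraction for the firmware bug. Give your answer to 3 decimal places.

p₁ = 0.604, p₀ = 0.354.
Overall risk P(Y=1) = π·p₁ + (1−π)·p₀ = 0.785×0.604 + 0.215×0.354 = 0.55025.
Under exogeneity, PAF = [P(Y=1) − p₀] / P(Y=1).
PAF = (0.55025 − 0.354) / 0.55025 ≈ 0.3567

PAF ≈ 0.357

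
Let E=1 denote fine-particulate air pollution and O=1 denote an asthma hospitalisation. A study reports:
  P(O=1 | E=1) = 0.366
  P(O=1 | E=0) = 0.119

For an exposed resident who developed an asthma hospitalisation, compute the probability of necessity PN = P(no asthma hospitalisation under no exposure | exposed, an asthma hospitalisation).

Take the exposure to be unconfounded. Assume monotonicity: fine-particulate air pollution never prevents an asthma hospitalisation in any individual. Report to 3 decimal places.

PN ≈ 0.675

Let p₁ = 0.366, p₀ = 0.119.
Under exogeneity and monotonicity, PN = (p₁ − p₀) / p₁.
PN = (0.366 − 0.119) / 0.366 = 0.247 / 0.366 ≈ 0.6749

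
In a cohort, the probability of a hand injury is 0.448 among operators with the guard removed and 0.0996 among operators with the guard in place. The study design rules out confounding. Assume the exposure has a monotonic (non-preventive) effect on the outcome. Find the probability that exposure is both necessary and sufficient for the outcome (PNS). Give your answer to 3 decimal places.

Let p₁ = 0.448, p₀ = 0.0996.
Under exogeneity and monotonicity, PNS = p₁ − p₀.
PNS = 0.448 − 0.0996 = 0.3484

PNS ≈ 0.348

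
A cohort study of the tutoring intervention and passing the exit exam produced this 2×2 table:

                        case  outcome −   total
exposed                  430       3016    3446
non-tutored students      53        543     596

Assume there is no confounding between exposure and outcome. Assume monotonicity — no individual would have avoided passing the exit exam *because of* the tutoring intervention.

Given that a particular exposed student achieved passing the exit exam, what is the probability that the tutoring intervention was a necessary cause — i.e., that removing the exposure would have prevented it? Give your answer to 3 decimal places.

p₁ = P(outcome | exposed) = 430/3446 = 0.12478
p₀ = P(outcome | unexposed) = 53/596 = 0.088926
Under exogeneity and monotonicity, PN = (p₁ − p₀)/p₁.
PN = (0.12478 − 0.088926) / 0.12478 ≈ 0.2873

PN ≈ 0.287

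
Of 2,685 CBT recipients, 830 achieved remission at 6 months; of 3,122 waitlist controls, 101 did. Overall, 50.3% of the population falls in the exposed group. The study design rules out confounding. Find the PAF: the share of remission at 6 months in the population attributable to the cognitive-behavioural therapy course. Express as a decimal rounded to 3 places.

PAF ≈ 0.811

p₁ = P(outcome | exposed) = 830/2685 = 0.30912
p₀ = P(outcome | unexposed) = 101/3122 = 0.032351
Overall risk P(Y=1) = π·p₁ + (1−π)·p₀ = 0.503×0.30912 + 0.497×0.032351 = 0.17157.
Under exogeneity, PAF = [P(Y=1) − p₀] / P(Y=1).
PAF = (0.17157 − 0.032351) / 0.17157 ≈ 0.8114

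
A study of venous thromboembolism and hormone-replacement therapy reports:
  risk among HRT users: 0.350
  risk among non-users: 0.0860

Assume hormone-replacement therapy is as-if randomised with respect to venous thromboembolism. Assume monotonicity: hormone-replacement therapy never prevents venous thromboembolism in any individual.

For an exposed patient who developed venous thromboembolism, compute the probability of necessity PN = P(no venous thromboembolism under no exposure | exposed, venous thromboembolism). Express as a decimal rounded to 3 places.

PN ≈ 0.754

Let p₁ = 0.35, p₀ = 0.086.
Under exogeneity and monotonicity, PN = (p₁ − p₀) / p₁.
PN = (0.35 − 0.086) / 0.35 = 0.264 / 0.35 ≈ 0.7543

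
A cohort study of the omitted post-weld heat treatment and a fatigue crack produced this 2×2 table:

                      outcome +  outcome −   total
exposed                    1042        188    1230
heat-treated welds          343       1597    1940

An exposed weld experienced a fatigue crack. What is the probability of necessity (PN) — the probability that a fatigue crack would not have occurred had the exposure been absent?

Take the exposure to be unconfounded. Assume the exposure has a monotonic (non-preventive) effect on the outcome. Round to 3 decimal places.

PN ≈ 0.791

p₁ = P(outcome | exposed) = 1042/1230 = 0.84715
p₀ = P(outcome | unexposed) = 343/1940 = 0.1768
Under exogeneity and monotonicity, PN = (p₁ − p₀)/p₁.
PN = (0.84715 − 0.1768) / 0.84715 ≈ 0.7913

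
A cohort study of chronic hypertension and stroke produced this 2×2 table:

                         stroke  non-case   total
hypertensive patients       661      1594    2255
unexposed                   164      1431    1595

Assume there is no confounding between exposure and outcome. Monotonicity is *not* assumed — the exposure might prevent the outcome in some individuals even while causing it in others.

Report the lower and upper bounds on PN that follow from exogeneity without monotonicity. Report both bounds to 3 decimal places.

0.649 ≤ PN ≤ 1.000

p₁ = P(outcome | exposed) = 661/2255 = 0.29313
p₀ = P(outcome | unexposed) = 164/1595 = 0.10282
Under exogeneity alone the bounds on PN are max{0,(p₁−p₀)/p₁} ≤ PN ≤ min{1,(1−p₀)/p₁}.
  lower = (p₁ − p₀)/p₁ = 0.19031 / 0.29313 ≈ 0.6492
  upper = min{1, (1 − p₀)/p₁} = 0.89718 / 0.29313 ≈ 3.0607 → capped at 1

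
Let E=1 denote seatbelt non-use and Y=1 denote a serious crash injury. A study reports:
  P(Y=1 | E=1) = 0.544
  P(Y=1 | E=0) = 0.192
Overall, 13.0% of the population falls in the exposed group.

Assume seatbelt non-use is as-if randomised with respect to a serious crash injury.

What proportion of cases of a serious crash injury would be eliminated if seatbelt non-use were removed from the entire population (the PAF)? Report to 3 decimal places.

PAF ≈ 0.192

Let p₁ = 0.544, p₀ = 0.192.
Overall risk P(Y=1) = π·p₁ + (1−π)·p₀ = 0.13×0.544 + 0.87×0.192 = 0.23776.
Under exogeneity, PAF = [P(Y=1) − p₀] / P(Y=1).
PAF = (0.23776 − 0.192) / 0.23776 ≈ 0.1925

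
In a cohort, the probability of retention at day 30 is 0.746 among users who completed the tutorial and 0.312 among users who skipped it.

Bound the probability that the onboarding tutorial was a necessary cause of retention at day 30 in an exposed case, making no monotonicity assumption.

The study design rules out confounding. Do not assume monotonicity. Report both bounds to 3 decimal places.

0.582 ≤ PN ≤ 0.922

Let p₁ = 0.746, p₀ = 0.312.
Under exogeneity alone the bounds on PN are max{0,(p₁−p₀)/p₁} ≤ PN ≤ min{1,(1−p₀)/p₁}.
  lower = (p₁ − p₀)/p₁ = 0.434 / 0.746 ≈ 0.5818
  upper = min{1, (1 − p₀)/p₁} = 0.688 / 0.746 ≈ 0.9223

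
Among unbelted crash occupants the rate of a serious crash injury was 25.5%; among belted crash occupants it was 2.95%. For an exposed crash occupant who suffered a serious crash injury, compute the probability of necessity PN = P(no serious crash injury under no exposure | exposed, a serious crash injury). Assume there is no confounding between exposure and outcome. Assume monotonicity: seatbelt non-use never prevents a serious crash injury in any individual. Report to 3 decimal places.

p₁ = 0.255, p₀ = 0.0295.
Under exogeneity and monotonicity, PN = (p₁ − p₀) / p₁.
PN = (0.255 − 0.0295) / 0.255 = 0.2255 / 0.255 ≈ 0.8843

PN ≈ 0.884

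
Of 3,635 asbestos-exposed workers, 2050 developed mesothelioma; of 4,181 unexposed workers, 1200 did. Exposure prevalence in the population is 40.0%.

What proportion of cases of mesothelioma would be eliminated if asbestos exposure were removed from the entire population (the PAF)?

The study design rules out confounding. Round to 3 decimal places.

PAF ≈ 0.278

p₁ = P(outcome | exposed) = 2050/3635 = 0.56396
p₀ = P(outcome | unexposed) = 1200/4181 = 0.28701
Overall risk P(Y=1) = π·p₁ + (1−π)·p₀ = 0.4×0.56396 + 0.6×0.28701 = 0.39779.
Under exogeneity, PAF = [P(Y=1) − p₀] / P(Y=1).
PAF = (0.39779 − 0.28701) / 0.39779 ≈ 0.2785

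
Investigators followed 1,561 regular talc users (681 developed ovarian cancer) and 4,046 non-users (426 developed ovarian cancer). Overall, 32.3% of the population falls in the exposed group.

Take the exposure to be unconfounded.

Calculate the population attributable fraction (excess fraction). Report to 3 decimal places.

PAF ≈ 0.504

p₁ = P(outcome | exposed) = 681/1561 = 0.43626
p₀ = P(outcome | unexposed) = 426/4046 = 0.10529
Overall risk P(Y=1) = π·p₁ + (1−π)·p₀ = 0.323×0.43626 + 0.677×0.10529 = 0.21219.
Under exogeneity, PAF = [P(Y=1) − p₀] / P(Y=1).
PAF = (0.21219 − 0.10529) / 0.21219 ≈ 0.5038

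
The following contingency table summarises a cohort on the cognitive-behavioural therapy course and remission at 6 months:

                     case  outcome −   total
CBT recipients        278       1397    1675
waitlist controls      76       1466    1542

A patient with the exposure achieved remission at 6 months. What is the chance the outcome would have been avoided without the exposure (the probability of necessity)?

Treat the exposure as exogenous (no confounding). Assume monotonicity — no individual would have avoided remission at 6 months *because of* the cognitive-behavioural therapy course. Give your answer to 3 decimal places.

PN ≈ 0.703

p₁ = P(outcome | exposed) = 278/1675 = 0.16597
p₀ = P(outcome | unexposed) = 76/1542 = 0.049287
Under exogeneity and monotonicity, PN = (p₁ − p₀) / p₁.
PN = (0.16597 − 0.049287) / 0.16597 = 0.11668 / 0.16597 ≈ 0.7030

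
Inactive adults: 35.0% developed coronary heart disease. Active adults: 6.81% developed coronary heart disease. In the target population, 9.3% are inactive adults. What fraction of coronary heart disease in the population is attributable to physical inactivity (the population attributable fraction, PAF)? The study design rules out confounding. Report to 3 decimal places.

p₁ = 0.35, p₀ = 0.0681.
Overall risk P(Y=1) = π·p₁ + (1−π)·p₀ = 0.093×0.35 + 0.907×0.0681 = 0.094317.
Under exogeneity, PAF = [P(Y=1) − p₀] / P(Y=1).
PAF = (0.094317 − 0.0681) / 0.094317 ≈ 0.2780

PAF ≈ 0.278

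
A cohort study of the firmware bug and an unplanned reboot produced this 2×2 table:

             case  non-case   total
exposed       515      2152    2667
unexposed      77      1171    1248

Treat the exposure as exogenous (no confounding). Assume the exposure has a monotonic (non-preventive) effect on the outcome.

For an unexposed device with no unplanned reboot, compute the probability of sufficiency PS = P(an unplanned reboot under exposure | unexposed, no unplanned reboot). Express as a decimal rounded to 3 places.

p₁ = P(outcome | exposed) = 515/2667 = 0.1931
p₀ = P(outcome | unexposed) = 77/1248 = 0.061699
Under exogeneity and monotonicity, PS = (p₁ − p₀) / (1 − p₀).
PS = (0.1931 − 0.061699) / (1 − 0.061699) = 0.1314 / 0.9383 ≈ 0.1400

PS ≈ 0.140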